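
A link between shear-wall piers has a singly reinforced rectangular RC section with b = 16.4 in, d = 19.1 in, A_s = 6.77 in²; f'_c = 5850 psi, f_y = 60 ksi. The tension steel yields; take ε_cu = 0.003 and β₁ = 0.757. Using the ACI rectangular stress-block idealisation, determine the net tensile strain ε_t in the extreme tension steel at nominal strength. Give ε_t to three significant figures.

a = A_s f_y/(0.85 f'_c b) = 4.981 in.
β₁ = 0.757, so c = a/β₁ = 4.981/0.757 = 6.580 in.
From the linear strain diagram with ε_cu = 0.003: ε_t = 0.003 (d − c)/c = 0.003 × (19.1 − 6.580)/6.580 = 0.00571.
Since ε_t ≥ 0.005, the section is tension-controlled.

ε_t ≈ 0.00571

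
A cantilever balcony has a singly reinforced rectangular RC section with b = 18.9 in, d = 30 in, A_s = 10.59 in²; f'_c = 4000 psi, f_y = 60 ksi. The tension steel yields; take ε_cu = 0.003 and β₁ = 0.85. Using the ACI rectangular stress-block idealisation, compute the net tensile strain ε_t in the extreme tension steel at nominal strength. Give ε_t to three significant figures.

a = A_s f_y/(0.85 f'_c b) = 9.888 in.
β₁ = 0.85, so c = a/β₁ = 9.888/0.85 = 11.633 in.
From the linear strain diagram with ε_cu = 0.003: ε_t = 0.003 (d − c)/c = 0.003 × (30 − 11.633)/11.633 = 0.00474.
ε_t is between 0.004 and 0.005 — transition zone.

ε_t ≈ 0.00474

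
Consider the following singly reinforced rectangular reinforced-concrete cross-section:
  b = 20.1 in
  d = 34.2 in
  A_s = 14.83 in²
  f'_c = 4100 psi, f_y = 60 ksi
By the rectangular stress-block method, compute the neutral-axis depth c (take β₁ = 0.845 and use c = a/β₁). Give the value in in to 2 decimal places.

T = A_s f_y = 14.83 × 60 = 889.8 kips.
a = T/(0.85 f'_c b) = 889.8/(0.85 × 4.1 × 20.1) = 12.7026 in.
With β₁ = 0.845, c = a/β₁ = 12.7026/0.845 = 15.03 in.

c ≈ 15.03 in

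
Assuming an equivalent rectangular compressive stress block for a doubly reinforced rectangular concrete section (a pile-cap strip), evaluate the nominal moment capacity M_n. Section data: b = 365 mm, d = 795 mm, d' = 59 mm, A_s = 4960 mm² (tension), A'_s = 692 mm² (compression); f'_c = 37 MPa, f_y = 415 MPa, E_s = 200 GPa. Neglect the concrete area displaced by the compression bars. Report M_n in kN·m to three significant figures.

Assume both tension and compression steel yield.
Net tension couple steel: A_s − A'_s = 4268 mm².
a = (A_s − A'_s) f_y / (0.85 f'_c b) = 1771220/(0.85 × 37 × 365) = 154.30 mm.
c = a/β₁ = 154.30/0.786 = 196.31 mm; ε'_s = 0.003(c − d')/c = 0.0021 ≥ f_y/E_s = 0.0021, so compression steel does yield.
M_n = (A_s − A'_s) f_y (d − a/2) + A'_s f_y (d − d') = [1771220 × (795 − 77.15) + 287180 × (795 − 59)] × 10⁻⁶ = 1271.47 + 211.36 = 1482.83 kN·m.

M_n ≈ 1480 kN·m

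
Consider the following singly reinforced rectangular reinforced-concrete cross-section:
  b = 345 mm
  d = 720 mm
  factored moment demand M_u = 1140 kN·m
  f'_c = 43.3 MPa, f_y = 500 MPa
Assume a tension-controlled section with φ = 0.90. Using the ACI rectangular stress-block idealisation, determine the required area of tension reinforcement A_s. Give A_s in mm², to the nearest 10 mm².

M_n = M_u/φ = 1140/0.90 = 1266.67 kN·m.
With M_n = 0.85 f'_c a b (d − a/2), solve the quadratic for a:
a = d − √(d² − 2M_n/(0.85 f'_c b)) = 720 − √(720² − 2 × 1266.67×10⁶/(0.85 × 43.3 × 345)) = 155.30 mm.
A_s = 0.85 f'_c a b / f_y = 0.85 × 43.3 × 155.30 × 345 / 500 = 3943.9 mm².

A_s ≈ 3940 mm²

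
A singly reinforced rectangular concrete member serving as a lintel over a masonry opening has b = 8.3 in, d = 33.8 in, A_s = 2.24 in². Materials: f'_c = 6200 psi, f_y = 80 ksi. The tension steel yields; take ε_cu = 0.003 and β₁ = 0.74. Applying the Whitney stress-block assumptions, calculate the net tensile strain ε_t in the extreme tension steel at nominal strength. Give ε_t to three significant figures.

ε_t ≈ 0.0153

a = A_s f_y/(0.85 f'_c b) = 4.097 in.
β₁ = 0.74, so c = a/β₁ = 4.097/0.74 = 5.536 in.
From the linear strain diagram with ε_cu = 0.003: ε_t = 0.003 (d − c)/c = 0.003 × (33.8 − 5.536)/5.536 = 0.0153.
Since ε_t ≥ 0.005, the section is tension-controlled.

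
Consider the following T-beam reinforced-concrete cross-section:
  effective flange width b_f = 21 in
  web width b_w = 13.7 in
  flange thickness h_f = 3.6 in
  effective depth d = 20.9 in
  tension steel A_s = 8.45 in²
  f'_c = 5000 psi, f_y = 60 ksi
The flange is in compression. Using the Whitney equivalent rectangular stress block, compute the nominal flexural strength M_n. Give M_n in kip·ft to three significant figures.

Tension: T = A_s f_y = 8.45 × 60 = 507 kips.
Try a within the flange: a = T/(0.85 f'_c b_f) = 507/(0.85 × 5 × 21) = 5.681 in.
a = 5.681 > h_f = 3.6 in: the block extends into the web. Split into flange-overhang and web parts.
C_f = 0.85 f'_c (b_f − b_w) h_f = 0.85 × 5 × (21 − 13.7) × 3.6 = 111.7 kips.
Remaining web compression depth: a_w = (T − C_f)/(0.85 f'_c b_w) = (507 − 111.7)/(0.85 × 5 × 13.7) = 6.789 in.
M_n = C_f(d − h_f/2) + (T − C_f)(d − a_w/2) = 111.7 × (20.9 − 1.8) + 395.3 × (20.9 − 3.3945) = 2133.5 + 6919.9 = 9053.4 kip·in.
M_n = 9053.4/12 = 754.45 kip·ft.

M_n ≈ 754 kip·ft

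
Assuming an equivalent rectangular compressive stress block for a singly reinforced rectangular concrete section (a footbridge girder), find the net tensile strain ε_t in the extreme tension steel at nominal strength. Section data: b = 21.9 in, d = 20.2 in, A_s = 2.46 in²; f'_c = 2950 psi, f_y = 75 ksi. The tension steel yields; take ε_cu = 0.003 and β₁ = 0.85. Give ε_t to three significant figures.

a = A_s f_y/(0.85 f'_c b) = 3.360 in.
β₁ = 0.85, so c = a/β₁ = 3.360/0.85 = 3.953 in.
From the linear strain diagram with ε_cu = 0.003: ε_t = 0.003 (d − c)/c = 0.003 × (20.2 − 3.953)/3.953 = 0.0123.
Since ε_t ≥ 0.005, the section is tension-controlled.

ε_t ≈ 0.0123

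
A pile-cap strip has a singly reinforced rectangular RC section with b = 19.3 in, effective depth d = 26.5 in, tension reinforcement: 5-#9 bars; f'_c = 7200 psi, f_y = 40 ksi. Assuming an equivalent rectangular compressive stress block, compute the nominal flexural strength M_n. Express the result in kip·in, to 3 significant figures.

M_n ≈ 5130 kip·in

A_s = 5 × 1 = 5 in².
T = A_s f_y = 5 × 40 = 200 kips.
a = T/(0.85 f'_c b) = 200/(0.85 × 7.2 × 19.3) = 1.693 in.
M_n = T(d − a/2) = 200 × (26.5 − 0.8465) = 5130.7 kip·in.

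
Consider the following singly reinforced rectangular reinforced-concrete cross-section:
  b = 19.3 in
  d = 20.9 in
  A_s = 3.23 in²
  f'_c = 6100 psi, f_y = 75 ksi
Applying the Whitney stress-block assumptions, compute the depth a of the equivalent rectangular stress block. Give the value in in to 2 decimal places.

a ≈ 2.42 in

T = A_s f_y = 3.23 × 75 = 242.25 kips.
a = T/(0.85 f'_c b) = 242.25/(0.85 × 6.1 × 19.3) = 2.42 in.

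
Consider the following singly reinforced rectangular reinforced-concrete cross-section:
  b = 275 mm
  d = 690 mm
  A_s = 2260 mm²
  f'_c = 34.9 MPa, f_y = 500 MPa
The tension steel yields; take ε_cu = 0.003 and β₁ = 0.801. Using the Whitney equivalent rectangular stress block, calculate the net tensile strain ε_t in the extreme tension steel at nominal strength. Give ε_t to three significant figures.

ε_t ≈ 0.00897

a = A_s f_y/(0.85 f'_c b) = 138.52 mm.
β₁ = 0.801, so c = a/β₁ = 138.52/0.801 = 172.93 mm.
From the linear strain diagram with ε_cu = 0.003: ε_t = 0.003 (d − c)/c = 0.003 × (690 − 172.93)/172.93 = 0.00897.
Since ε_t ≥ 0.005, the section is tension-controlled.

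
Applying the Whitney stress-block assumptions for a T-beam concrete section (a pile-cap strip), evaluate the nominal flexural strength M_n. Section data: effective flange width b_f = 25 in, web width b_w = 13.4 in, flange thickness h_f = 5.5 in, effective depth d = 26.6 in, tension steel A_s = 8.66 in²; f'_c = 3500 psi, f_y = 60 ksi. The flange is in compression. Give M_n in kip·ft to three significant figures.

M_n ≈ 995 kip·ft

Tension: T = A_s f_y = 8.66 × 60 = 519.6 kips.
Try a within the flange: a = T/(0.85 f'_c b_f) = 519.6/(0.85 × 3.5 × 25) = 6.986 in.
a = 6.986 > h_f = 5.5 in: the block extends into the web. Split into flange-overhang and web parts.
C_f = 0.85 f'_c (b_f − b_w) h_f = 0.85 × 3.5 × (25 − 13.4) × 5.5 = 189.8 kips.
Remaining web compression depth: a_w = (T − C_f)/(0.85 f'_c b_w) = (519.6 − 189.8)/(0.85 × 3.5 × 13.4) = 8.273 in.
M_n = C_f(d − h_f/2) + (T − C_f)(d − a_w/2) = 189.8 × (26.6 − 2.75) + 329.8 × (26.6 − 4.1365) = 4526.7 + 7408.5 = 11935.2 kip·in.
M_n = 11935.2/12 = 994.60 kip·ft.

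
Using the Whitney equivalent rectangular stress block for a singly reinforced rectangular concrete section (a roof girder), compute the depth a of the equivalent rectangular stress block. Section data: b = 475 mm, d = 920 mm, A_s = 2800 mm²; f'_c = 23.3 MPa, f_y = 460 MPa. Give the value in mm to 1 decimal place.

T = A_s f_y = 2800 × 460 = 1288000 N = 1288 kN.
Setting C = 0.85 f'_c a b equal to T: a = 1288000/(0.85 × 23.3 × 475) = 136.9 mm.

a ≈ 136.9 mm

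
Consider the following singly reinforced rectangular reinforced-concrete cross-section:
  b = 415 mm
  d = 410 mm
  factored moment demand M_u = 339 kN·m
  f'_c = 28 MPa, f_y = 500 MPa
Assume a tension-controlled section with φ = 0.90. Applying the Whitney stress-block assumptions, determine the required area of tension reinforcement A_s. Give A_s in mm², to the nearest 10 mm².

A_s ≈ 2110 mm²

M_n = M_u/φ = 339/0.90 = 376.667 kN·m.
With M_n = 0.85 f'_c a b (d − a/2), solve the quadratic for a:
a = d − √(d² − 2M_n/(0.85 f'_c b)) = 410 − √(410² − 2 × 376.667×10⁶/(0.85 × 28 × 415)) = 106.97 mm.
A_s = 0.85 f'_c a b / f_y = 0.85 × 28 × 106.97 × 415 / 500 = 2113.1 mm².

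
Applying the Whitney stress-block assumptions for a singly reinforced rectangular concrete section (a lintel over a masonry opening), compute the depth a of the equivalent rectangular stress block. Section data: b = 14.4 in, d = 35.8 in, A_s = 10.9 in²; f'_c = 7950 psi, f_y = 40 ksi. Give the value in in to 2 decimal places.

a ≈ 4.48 in

T = A_s f_y = 10.9 × 40 = 436 kips.
a = T/(0.85 f'_c b) = 436/(0.85 × 7.95 × 14.4) = 4.48 in.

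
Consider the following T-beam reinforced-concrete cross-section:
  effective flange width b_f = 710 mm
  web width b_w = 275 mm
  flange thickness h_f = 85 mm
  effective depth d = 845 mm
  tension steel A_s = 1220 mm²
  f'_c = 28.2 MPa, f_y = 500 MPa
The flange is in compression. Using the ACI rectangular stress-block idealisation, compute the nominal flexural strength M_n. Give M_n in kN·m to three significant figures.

Tension: T = A_s f_y = 1220 × 500 = 610000 N.
Try a within the flange: a = T/(0.85 f'_c b_f) = 610000/(0.85 × 28.2 × 710) = 35.84 mm.
Since a = 35.84 ≤ h_f = 85 mm, the stress block lies entirely in the flange; analyse as a rectangular beam of width b_f.
M_n = T(d − a/2) = 610000 × (845 − 17.92) = 504.52 × 10⁶ N·mm.
M_n = 504.52 kN·m.

M_n ≈ 505 kN·m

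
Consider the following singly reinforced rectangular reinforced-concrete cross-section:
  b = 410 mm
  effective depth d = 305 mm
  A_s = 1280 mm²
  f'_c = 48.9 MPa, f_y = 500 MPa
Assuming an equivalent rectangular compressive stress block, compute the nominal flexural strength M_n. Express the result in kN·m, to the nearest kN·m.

M_n ≈ 183 kN·m

T = A_s f_y = 1280 × 500 = 640000 N = 640 kN.
From C = T: a = T/(0.85 f'_c b) = 640000/(0.85 × 48.9 × 410) = 37.56 mm.
M_n = T(d − a/2) = 640 kN × (305 − 18.78) mm = 183.18 kN·m.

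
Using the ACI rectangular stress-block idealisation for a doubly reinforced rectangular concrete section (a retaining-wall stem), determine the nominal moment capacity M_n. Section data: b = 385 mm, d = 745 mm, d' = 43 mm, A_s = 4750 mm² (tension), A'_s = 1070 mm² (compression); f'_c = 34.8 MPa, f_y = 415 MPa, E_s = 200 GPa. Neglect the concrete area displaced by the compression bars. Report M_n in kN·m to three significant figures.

Assume both tension and compression steel yield.
Net tension couple steel: A_s − A'_s = 3680 mm².
a = (A_s − A'_s) f_y / (0.85 f'_c b) = 1527200/(0.85 × 34.8 × 385) = 134.10 mm.
c = a/β₁ = 134.10/0.801 = 167.42 mm; ε'_s = 0.003(c − d')/c = 0.0022 ≥ f_y/E_s = 0.0021, so compression steel does yield.
M_n = (A_s − A'_s) f_y (d − a/2) + A'_s f_y (d − d') = [1527200 × (745 − 67.05) + 444050 × (745 − 43)] × 10⁻⁶ = 1035.37 + 311.72 = 1347.09 kN·m.

M_n ≈ 1350 kN·m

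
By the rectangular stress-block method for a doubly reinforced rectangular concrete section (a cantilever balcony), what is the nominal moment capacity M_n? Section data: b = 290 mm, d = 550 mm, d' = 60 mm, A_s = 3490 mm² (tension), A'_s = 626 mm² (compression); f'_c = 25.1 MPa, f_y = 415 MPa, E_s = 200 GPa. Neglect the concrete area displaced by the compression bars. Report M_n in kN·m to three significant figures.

M_n ≈ 667 kN·m

Assume both tension and compression steel yield.
Net tension couple steel: A_s − A'_s = 2864 mm².
a = (A_s − A'_s) f_y / (0.85 f'_c b) = 1188560/(0.85 × 25.1 × 290) = 192.10 mm.
c = a/β₁ = 192.10/0.85 = 226.00 mm; ε'_s = 0.003(c − d')/c = 0.0022 ≥ f_y/E_s = 0.0021, so compression steel does yield.
M_n = (A_s − A'_s) f_y (d − a/2) + A'_s f_y (d − d') = [1188560 × (550 − 96.05) + 259790 × (550 − 60)] × 10⁻⁶ = 539.55 + 127.30 = 666.85 kN·m.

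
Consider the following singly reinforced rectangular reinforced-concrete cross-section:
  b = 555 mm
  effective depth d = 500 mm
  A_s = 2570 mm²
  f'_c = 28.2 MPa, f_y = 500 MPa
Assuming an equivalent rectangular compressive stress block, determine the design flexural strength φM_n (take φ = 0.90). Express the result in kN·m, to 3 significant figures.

T = A_s f_y = 2570 × 500 = 1285000 N = 1285 kN.
From C = T: a = T/(0.85 f'_c b) = 1285000/(0.85 × 28.2 × 555) = 96.59 mm.
M_n = T(d − a/2) = 1285 kN × (500 − 48.295) mm = 580.44 kN·m.
φM_n = 0.90 × 580.44 = 522.40 kN·m.

φM_n ≈ 522 kN·m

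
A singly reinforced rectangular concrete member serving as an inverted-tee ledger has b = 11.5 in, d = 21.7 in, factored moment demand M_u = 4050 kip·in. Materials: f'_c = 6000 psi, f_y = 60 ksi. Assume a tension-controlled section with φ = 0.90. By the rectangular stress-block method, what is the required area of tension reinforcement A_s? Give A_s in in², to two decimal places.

M_n = M_u/φ = 4050/0.90 = 4500 kip·in.
From M_n = 0.85 f'_c a b (d − a/2):
a = d − √(d² − 2M_n/(0.85 f'_c b)) = 21.7 − √(21.7² − 2 × 4500/(0.85 × 6 × 11.5)) = 3.883 in.
A_s = 0.85 f'_c a b / f_y = 0.85 × 6 × 3.883 × 11.5 / 60 = 3.796 in².

A_s ≈ 3.80 in²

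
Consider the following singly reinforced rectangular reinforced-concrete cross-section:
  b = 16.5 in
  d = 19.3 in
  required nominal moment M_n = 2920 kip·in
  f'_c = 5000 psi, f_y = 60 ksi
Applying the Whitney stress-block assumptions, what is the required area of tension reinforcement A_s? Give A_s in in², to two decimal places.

A_s ≈ 2.68 in²

From M_n = 0.85 f'_c a b (d − a/2):
a = d − √(d² − 2M_n/(0.85 f'_c b)) = 19.3 − √(19.3² − 2 × 2920/(0.85 × 5 × 16.5)) = 2.294 in.
A_s = 0.85 f'_c a b / f_y = 0.85 × 5 × 2.294 × 16.5 / 60 = 2.681 in².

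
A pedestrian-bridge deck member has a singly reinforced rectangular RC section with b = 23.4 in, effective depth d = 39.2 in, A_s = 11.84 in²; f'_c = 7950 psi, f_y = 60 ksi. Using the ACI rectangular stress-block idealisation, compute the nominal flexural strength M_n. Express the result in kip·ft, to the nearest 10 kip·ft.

T = A_s f_y = 11.84 × 60 = 710.4 kips.
a = T/(0.85 f'_c b) = 710.4/(0.85 × 7.95 × 23.4) = 4.493 in.
M_n = T(d − a/2) = 710.4 × (39.2 − 2.2465) = 26251.8 kip·in = 26251.8/12 = 2187.65 kip·ft.

M_n ≈ 2190 kip·ft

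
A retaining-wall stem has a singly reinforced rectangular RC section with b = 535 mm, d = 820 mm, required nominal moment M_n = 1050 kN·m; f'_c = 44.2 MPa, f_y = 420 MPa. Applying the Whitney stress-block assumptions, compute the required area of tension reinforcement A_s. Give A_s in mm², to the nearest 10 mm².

With M_n = 0.85 f'_c a b (d − a/2), solve the quadratic for a:
a = d − √(d² − 2M_n/(0.85 f'_c b)) = 820 − √(820² − 2 × 1050×10⁶/(0.85 × 44.2 × 535)) = 66.39 mm.
A_s = 0.85 f'_c a b / f_y = 0.85 × 44.2 × 66.39 × 535 / 420 = 3177.2 mm².

A_s ≈ 3180 mm²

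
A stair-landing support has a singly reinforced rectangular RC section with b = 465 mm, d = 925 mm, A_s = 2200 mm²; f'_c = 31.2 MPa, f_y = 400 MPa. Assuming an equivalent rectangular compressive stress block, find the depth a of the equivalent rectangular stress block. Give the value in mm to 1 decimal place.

T = A_s f_y = 2200 × 400 = 880000 N = 880 kN.
Setting C = 0.85 f'_c a b equal to T: a = 880000/(0.85 × 31.2 × 465) = 71.4 mm.

a ≈ 71.4 mm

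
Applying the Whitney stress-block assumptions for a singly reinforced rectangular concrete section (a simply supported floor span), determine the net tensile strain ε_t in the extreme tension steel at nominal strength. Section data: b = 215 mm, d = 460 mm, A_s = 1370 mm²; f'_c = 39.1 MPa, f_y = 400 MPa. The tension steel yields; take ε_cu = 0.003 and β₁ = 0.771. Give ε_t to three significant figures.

ε_t ≈ 0.0109

a = A_s f_y/(0.85 f'_c b) = 76.69 mm.
β₁ = 0.771, so c = a/β₁ = 76.69/0.771 = 99.47 mm.
From the linear strain diagram with ε_cu = 0.003: ε_t = 0.003 (d − c)/c = 0.003 × (460 − 99.47)/99.47 = 0.0109.
Since ε_t ≥ 0.005, the section is tension-controlled.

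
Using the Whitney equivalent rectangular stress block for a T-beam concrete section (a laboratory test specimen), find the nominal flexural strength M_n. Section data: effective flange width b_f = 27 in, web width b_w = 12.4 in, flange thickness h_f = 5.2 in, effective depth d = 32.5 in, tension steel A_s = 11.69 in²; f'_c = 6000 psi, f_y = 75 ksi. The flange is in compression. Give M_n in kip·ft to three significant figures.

Tension: T = A_s f_y = 11.69 × 75 = 876.75 kips.
Try a within the flange: a = T/(0.85 f'_c b_f) = 876.75/(0.85 × 6 × 27) = 6.367 in.
a = 6.367 > h_f = 5.2 in: the block extends into the web. Split into flange-overhang and web parts.
C_f = 0.85 f'_c (b_f − b_w) h_f = 0.85 × 6 × (27 − 12.4) × 5.2 = 387.2 kips.
Remaining web compression depth: a_w = (T − C_f)/(0.85 f'_c b_w) = (876.75 − 387.2)/(0.85 × 6 × 12.4) = 7.741 in.
M_n = C_f(d − h_f/2) + (T − C_f)(d − a_w/2) = 387.2 × (32.5 − 2.6) + 489.55 × (32.5 − 3.8705) = 11577.3 + 14015.6 = 25592.9 kip·in.
M_n = 25592.9/12 = 2132.74 kip·ft.

M_n ≈ 2130 kip·ft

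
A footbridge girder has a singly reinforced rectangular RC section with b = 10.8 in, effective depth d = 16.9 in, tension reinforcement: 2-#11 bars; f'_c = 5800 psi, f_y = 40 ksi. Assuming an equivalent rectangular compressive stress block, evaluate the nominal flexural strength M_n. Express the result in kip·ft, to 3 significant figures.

M_n ≈ 164 kip·ft

A_s = 2 × 1.56 = 3.12 in².
T = A_s f_y = 3.12 × 40 = 124.8 kips.
a = T/(0.85 f'_c b) = 124.8/(0.85 × 5.8 × 10.8) = 2.344 in.
M_n = T(d − a/2) = 124.8 × (16.9 − 1.172) = 1962.9 kip·in = 1962.9/12 = 163.58 kip·ft.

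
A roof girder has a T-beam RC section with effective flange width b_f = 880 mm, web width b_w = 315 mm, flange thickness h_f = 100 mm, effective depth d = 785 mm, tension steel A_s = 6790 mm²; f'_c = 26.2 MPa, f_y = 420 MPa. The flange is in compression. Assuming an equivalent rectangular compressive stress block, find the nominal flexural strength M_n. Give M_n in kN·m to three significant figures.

Tension: T = A_s f_y = 6790 × 420 = 2851800 N.
Try a within the flange: a = T/(0.85 f'_c b_f) = 2851800/(0.85 × 26.2 × 880) = 145.52 mm.
a = 145.52 > h_f = 100 mm: the block extends into the web. Split into flange-overhang and web parts.
C_f = 0.85 f'_c (b_f − b_w) h_f = 0.85 × 26.2 × (880 − 315) × 100 = 1258255 N.
Remaining web compression depth: a_w = (T − C_f)/(0.85 f'_c b_w) = (2851800 − 1258255)/(0.85 × 26.2 × 315) = 227.16 mm.
M_n = C_f(d − h_f/2) + (T − C_f)(d − a_w/2) = 1258255 × (785 − 50) + 1593545 × (785 − 113.58) = 924.82 + 1069.94 = 1994.76 × 10⁶ N·mm.
M_n = 1994.76 kN·m.

M_n ≈ 1990 kN·m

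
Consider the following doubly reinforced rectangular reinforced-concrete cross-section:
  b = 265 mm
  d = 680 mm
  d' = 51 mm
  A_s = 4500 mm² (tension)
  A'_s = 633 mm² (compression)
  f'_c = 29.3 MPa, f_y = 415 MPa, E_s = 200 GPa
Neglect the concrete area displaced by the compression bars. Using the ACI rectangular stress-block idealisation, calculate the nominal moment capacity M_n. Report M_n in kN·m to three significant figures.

Assume both tension and compression steel yield.
Net tension couple steel: A_s − A'_s = 3867 mm².
a = (A_s − A'_s) f_y / (0.85 f'_c b) = 1604805/(0.85 × 29.3 × 265) = 243.16 mm.
c = a/β₁ = 243.16/0.841 = 289.13 mm; ε'_s = 0.003(c − d')/c = 0.0025 ≥ f_y/E_s = 0.0021, so compression steel does yield.
M_n = (A_s − A'_s) f_y (d − a/2) + A'_s f_y (d − d') = [1604805 × (680 − 121.58) + 262695 × (680 − 51)] × 10⁻⁶ = 896.16 + 165.24 = 1061.40 kN·m.

M_n ≈ 1060 kN·m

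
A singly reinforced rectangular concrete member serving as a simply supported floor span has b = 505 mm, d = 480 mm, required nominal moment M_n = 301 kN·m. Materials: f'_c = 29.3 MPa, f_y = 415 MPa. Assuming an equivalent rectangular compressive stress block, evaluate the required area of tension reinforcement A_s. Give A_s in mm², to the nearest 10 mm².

A_s ≈ 1600 mm²

With M_n = 0.85 f'_c a b (d − a/2), solve the quadratic for a:
a = d − √(d² − 2M_n/(0.85 f'_c b)) = 480 − √(480² − 2 × 301×10⁶/(0.85 × 29.3 × 505)) = 52.76 mm.
A_s = 0.85 f'_c a b / f_y = 0.85 × 29.3 × 52.76 × 505 / 415 = 1598.9 mm².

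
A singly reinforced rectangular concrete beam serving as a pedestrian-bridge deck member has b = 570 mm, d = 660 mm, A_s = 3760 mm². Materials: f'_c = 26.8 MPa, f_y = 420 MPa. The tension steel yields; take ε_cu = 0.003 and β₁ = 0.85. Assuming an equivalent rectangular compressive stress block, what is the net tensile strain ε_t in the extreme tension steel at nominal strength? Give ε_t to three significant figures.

a = A_s f_y/(0.85 f'_c b) = 121.62 mm.
β₁ = 0.85, so c = a/β₁ = 121.62/0.85 = 143.08 mm.
From the linear strain diagram with ε_cu = 0.003: ε_t = 0.003 (d − c)/c = 0.003 × (660 − 143.08)/143.08 = 0.0108.
Since ε_t ≥ 0.005, the section is tension-controlled.

ε_t ≈ 0.0108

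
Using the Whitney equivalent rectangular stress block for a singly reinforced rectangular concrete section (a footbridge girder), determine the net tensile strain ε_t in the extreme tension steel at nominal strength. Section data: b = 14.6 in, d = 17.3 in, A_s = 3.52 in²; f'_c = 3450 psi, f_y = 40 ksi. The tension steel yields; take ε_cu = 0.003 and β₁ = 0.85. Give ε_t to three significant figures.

ε_t ≈ 0.0104

a = A_s f_y/(0.85 f'_c b) = 3.289 in.
β₁ = 0.85, so c = a/β₁ = 3.289/0.85 = 3.869 in.
From the linear strain diagram with ε_cu = 0.003: ε_t = 0.003 (d − c)/c = 0.003 × (17.3 − 3.869)/3.869 = 0.0104.
Since ε_t ≥ 0.005, the section is tension-controlled.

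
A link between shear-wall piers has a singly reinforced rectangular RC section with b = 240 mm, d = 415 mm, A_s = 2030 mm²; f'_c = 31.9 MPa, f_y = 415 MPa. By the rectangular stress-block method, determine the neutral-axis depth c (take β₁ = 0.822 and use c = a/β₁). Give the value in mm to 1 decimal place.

T = A_s f_y = 2030 × 415 = 842450 N = 842.45 kN.
Setting C = 0.85 f'_c a b equal to T: a = 842450/(0.85 × 31.9 × 240) = 129.456 mm.
With β₁ = 0.822, c = a/β₁ = 129.456/0.822 = 157.5 mm.

c ≈ 157.5 mm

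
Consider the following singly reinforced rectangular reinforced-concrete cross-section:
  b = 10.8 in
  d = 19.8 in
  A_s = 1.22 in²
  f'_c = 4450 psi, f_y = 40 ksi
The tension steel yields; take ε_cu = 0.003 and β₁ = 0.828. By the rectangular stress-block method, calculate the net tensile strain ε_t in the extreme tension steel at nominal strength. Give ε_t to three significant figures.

ε_t ≈ 0.0382

a = A_s f_y/(0.85 f'_c b) = 1.195 in.
β₁ = 0.828, so c = a/β₁ = 1.195/0.828 = 1.443 in.
From the linear strain diagram with ε_cu = 0.003: ε_t = 0.003 (d − c)/c = 0.003 × (19.8 − 1.443)/1.443 = 0.0382.
Since ε_t ≥ 0.005, the section is tension-controlled.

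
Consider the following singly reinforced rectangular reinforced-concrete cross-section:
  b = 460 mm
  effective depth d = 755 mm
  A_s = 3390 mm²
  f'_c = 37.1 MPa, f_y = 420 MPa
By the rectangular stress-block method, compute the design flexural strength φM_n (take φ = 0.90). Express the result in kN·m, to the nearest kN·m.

φM_n ≈ 905 kN·m

T = A_s f_y = 3390 × 420 = 1423800 N = 1423.8 kN.
From C = T: a = T/(0.85 f'_c b) = 1423800/(0.85 × 37.1 × 460) = 98.15 mm.
M_n = T(d − a/2) = 1423.8 kN × (755 − 49.075) mm = 1005.10 kN·m.
φM_n = 0.90 × 1005.10 = 904.59 kN·m.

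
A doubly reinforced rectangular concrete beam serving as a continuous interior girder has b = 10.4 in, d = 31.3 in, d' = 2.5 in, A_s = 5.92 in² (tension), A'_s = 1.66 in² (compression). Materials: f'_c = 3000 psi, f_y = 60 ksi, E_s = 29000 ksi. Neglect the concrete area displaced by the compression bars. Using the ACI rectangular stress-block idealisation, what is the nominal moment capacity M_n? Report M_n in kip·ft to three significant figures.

Assume both steels yield.
a = (A_s − A'_s) f_y/(0.85 f'_c b) = (5.92 − 1.66) × 60/(0.85 × 3 × 10.4) = 9.638 in.
c = a/β₁ = 9.638/0.85 = 11.339 in; ε'_s = 0.003(c − d')/c = 0.0023 ≥ ε_y = 0.0021, so the compression steel yields.
M_n = (A_s − A'_s) f_y (d − a/2) + A'_s f_y (d − d') = 255.6 × (31.3 − 4.819) + 99.6 × (31.3 − 2.5) = 6768.5 + 2868.5 = 9637.0 kip·in = 9637.0/12 = 803.08 kip·ft.

M_n ≈ 803 kip·ft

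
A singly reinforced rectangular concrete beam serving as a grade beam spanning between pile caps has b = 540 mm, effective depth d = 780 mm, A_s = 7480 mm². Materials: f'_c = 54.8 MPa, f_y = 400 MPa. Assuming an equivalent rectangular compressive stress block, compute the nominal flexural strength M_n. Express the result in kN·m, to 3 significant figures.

T = A_s f_y = 7480 × 400 = 2992000 N = 2992 kN.
From C = T: a = T/(0.85 f'_c b) = 2992000/(0.85 × 54.8 × 540) = 118.95 mm.
M_n = T(d − a/2) = 2992 kN × (780 − 59.475) mm = 2155.81 kN·m.

M_n ≈ 2160 kN·m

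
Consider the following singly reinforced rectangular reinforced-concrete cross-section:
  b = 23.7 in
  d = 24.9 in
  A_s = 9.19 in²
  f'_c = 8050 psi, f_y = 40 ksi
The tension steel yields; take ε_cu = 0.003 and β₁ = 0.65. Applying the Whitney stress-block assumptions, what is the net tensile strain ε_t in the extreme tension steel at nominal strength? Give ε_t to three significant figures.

a = A_s f_y/(0.85 f'_c b) = 2.267 in.
β₁ = 0.65, so c = a/β₁ = 2.267/0.65 = 3.488 in.
From the linear strain diagram with ε_cu = 0.003: ε_t = 0.003 (d − c)/c = 0.003 × (24.9 − 3.488)/3.488 = 0.0184.
Since ε_t ≥ 0.005, the section is tension-controlled.

ε_t ≈ 0.0184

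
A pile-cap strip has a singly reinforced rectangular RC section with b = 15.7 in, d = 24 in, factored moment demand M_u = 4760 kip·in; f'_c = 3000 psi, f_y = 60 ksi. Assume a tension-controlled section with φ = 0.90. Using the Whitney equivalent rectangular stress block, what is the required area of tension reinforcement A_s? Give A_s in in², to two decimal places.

M_n = M_u/φ = 4760/0.90 = 5288.89 kip·in.
From M_n = 0.85 f'_c a b (d − a/2):
a = d − √(d² − 2M_n/(0.85 f'_c b)) = 24 − √(24² − 2 × 5288.89/(0.85 × 3 × 15.7)) = 6.343 in.
A_s = 0.85 f'_c a b / f_y = 0.85 × 3 × 6.343 × 15.7 / 60 = 4.232 in².

A_s ≈ 4.23 in²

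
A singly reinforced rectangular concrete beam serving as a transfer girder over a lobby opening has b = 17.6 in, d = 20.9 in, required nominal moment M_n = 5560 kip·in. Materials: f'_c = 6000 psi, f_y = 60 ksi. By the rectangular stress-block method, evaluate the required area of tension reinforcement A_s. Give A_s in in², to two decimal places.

A_s ≈ 4.80 in²

From M_n = 0.85 f'_c a b (d − a/2):
a = d − √(d² − 2M_n/(0.85 f'_c b)) = 20.9 − √(20.9² − 2 × 5560/(0.85 × 6 × 17.6)) = 3.210 in.
A_s = 0.85 f'_c a b / f_y = 0.85 × 6 × 3.210 × 17.6 / 60 = 4.802 in².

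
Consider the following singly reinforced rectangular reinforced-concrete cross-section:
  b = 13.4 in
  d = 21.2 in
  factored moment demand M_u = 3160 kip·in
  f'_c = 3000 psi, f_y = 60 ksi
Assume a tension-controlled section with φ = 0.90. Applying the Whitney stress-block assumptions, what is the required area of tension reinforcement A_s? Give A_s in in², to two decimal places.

A_s ≈ 3.18 in²

M_n = M_u/φ = 3160/0.90 = 3511.11 kip·in.
From M_n = 0.85 f'_c a b (d − a/2):
a = d − √(d² − 2M_n/(0.85 f'_c b)) = 21.2 − √(21.2² − 2 × 3511.11/(0.85 × 3 × 13.4)) = 5.582 in.
A_s = 0.85 f'_c a b / f_y = 0.85 × 3 × 5.582 × 13.4 / 60 = 3.179 in².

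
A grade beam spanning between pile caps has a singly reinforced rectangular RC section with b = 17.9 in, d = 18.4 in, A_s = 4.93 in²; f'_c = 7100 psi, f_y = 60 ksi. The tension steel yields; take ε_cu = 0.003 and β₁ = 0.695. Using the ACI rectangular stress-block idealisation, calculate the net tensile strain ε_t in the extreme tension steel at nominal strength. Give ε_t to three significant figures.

ε_t ≈ 0.0110

a = A_s f_y/(0.85 f'_c b) = 2.738 in.
β₁ = 0.695, so c = a/β₁ = 2.738/0.695 = 3.940 in.
From the linear strain diagram with ε_cu = 0.003: ε_t = 0.003 (d − c)/c = 0.003 × (18.4 − 3.940)/3.940 = 0.0110.
Since ε_t ≥ 0.005, the section is tension-controlled.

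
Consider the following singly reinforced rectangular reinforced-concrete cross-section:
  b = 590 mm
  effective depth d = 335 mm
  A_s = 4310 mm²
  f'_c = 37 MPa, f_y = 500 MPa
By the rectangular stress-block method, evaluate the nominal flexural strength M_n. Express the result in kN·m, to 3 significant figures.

M_n ≈ 597 kN·m

T = A_s f_y = 4310 × 500 = 2155000 N = 2155 kN.
From C = T: a = T/(0.85 f'_c b) = 2155000/(0.85 × 37 × 590) = 116.14 mm.
M_n = T(d − a/2) = 2155 kN × (335 − 58.07) mm = 596.78 kN·m.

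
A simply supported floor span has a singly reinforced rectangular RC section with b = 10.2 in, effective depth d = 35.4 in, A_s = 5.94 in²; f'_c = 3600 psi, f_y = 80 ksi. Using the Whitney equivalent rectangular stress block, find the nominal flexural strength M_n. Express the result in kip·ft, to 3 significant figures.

M_n ≈ 1100 kip·ft

T = A_s f_y = 5.94 × 80 = 475.2 kips.
a = T/(0.85 f'_c b) = 475.2/(0.85 × 3.6 × 10.2) = 15.225 in.
M_n = T(d − a/2) = 475.2 × (35.4 − 7.6125) = 13204.6 kip·in = 13204.6/12 = 1100.38 kip·ft.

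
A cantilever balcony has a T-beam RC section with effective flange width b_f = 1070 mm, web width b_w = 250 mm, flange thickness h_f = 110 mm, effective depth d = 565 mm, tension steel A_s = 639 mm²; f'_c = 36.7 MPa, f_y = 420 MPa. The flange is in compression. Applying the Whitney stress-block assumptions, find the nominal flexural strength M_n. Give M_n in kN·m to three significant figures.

M_n ≈ 151 kN·m

Tension: T = A_s f_y = 639 × 420 = 268380 N.
Try a within the flange: a = T/(0.85 f'_c b_f) = 268380/(0.85 × 36.7 × 1070) = 8.04 mm.
Since a = 8.04 ≤ h_f = 110 mm, the stress block lies entirely in the flange; analyse as a rectangular beam of width b_f.
M_n = T(d − a/2) = 268380 × (565 − 4.02) = 150.56 × 10⁶ N·mm.
M_n = 150.56 kN·m.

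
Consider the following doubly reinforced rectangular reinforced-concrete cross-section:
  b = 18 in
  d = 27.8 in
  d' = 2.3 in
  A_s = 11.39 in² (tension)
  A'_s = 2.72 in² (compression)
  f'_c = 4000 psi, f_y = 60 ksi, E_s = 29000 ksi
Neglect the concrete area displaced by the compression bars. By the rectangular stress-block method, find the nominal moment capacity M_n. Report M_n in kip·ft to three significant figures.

Assume both steels yield.
a = (A_s − A'_s) f_y/(0.85 f'_c b) = (11.39 − 2.72) × 60/(0.85 × 4 × 18) = 8.500 in.
c = a/β₁ = 8.500/0.85 = 10.000 in; ε'_s = 0.003(c − d')/c = 0.0023 ≥ ε_y = 0.0021, so the compression steel yields.
M_n = (A_s − A'_s) f_y (d − a/2) + A'_s f_y (d − d') = 520.2 × (27.8 − 4.25) + 163.2 × (27.8 − 2.3) = 12250.7 + 4161.6 = 16412.3 kip·in = 16412.3/12 = 1367.69 kip·ft.

M_n ≈ 1370 kip·ft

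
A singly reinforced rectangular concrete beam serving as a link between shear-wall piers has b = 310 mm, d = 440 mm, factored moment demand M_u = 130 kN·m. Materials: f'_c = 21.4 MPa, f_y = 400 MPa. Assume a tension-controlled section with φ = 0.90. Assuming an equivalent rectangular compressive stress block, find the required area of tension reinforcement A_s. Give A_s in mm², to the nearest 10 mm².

A_s ≈ 880 mm²

M_n = M_u/φ = 130/0.90 = 144.444 kN·m.
With M_n = 0.85 f'_c a b (d − a/2), solve the quadratic for a:
a = d − √(d² − 2M_n/(0.85 f'_c b)) = 440 − √(440² − 2 × 144.444×10⁶/(0.85 × 21.4 × 310)) = 62.68 mm.
A_s = 0.85 f'_c a b / f_y = 0.85 × 21.4 × 62.68 × 310 / 400 = 883.6 mm².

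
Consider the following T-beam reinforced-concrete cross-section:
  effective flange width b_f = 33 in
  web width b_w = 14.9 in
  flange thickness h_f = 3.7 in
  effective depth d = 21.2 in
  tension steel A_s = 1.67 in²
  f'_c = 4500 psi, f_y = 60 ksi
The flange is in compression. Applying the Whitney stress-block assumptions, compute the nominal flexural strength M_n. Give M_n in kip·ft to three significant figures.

Tension: T = A_s f_y = 1.67 × 60 = 100.2 kips.
Try a within the flange: a = T/(0.85 f'_c b_f) = 100.2/(0.85 × 4.5 × 33) = 0.794 in.
Since a = 0.794 ≤ h_f = 3.7 in, the stress block lies entirely in the flange; analyse as a rectangular beam of width b_f.
M_n = T(d − a/2) = 100.2 × (21.2 − 0.397) = 2084.5 kip·in.
M_n = 2084.5/12 = 173.71 kip·ft.

M_n ≈ 174 kip·ft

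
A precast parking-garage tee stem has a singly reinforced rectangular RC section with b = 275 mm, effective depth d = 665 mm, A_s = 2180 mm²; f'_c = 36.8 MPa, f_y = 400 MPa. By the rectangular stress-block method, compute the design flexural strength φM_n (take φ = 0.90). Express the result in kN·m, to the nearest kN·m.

T = A_s f_y = 2180 × 400 = 872000 N = 872 kN.
From C = T: a = T/(0.85 f'_c b) = 872000/(0.85 × 36.8 × 275) = 101.37 mm.
M_n = T(d − a/2) = 872 kN × (665 − 50.685) mm = 535.68 kN·m.
φM_n = 0.90 × 535.68 = 482.11 kN·m.

φM_n ≈ 482 kN·m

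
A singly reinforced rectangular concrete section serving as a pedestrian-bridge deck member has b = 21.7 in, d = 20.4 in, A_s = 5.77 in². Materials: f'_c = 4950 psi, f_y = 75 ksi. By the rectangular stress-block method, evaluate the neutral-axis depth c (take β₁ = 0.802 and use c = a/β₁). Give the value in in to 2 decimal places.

c ≈ 5.91 in

T = A_s f_y = 5.77 × 75 = 432.75 kips.
a = T/(0.85 f'_c b) = 432.75/(0.85 × 4.95 × 21.7) = 4.7397 in.
With β₁ = 0.802, c = a/β₁ = 4.7397/0.802 = 5.91 in.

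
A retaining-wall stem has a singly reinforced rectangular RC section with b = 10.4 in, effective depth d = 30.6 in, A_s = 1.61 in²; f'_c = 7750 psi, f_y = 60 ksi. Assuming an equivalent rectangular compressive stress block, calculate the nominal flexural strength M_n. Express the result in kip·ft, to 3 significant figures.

T = A_s f_y = 1.61 × 60 = 96.6 kips.
a = T/(0.85 f'_c b) = 96.6/(0.85 × 7.75 × 10.4) = 1.410 in.
M_n = T(d − a/2) = 96.6 × (30.6 − 0.705) = 2887.9 kip·in = 2887.9/12 = 240.66 kip·ft.

M_n ≈ 241 kip·ft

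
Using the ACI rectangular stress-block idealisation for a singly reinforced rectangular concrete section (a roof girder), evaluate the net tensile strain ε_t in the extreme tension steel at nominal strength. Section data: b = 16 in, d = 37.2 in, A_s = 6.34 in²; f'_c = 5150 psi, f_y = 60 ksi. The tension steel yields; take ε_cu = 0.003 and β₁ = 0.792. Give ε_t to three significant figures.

a = A_s f_y/(0.85 f'_c b) = 5.431 in.
β₁ = 0.792, so c = a/β₁ = 5.431/0.792 = 6.857 in.
From the linear strain diagram with ε_cu = 0.003: ε_t = 0.003 (d − c)/c = 0.003 × (37.2 − 6.857)/6.857 = 0.0133.
Since ε_t ≥ 0.005, the section is tension-controlled.

ε_t ≈ 0.0133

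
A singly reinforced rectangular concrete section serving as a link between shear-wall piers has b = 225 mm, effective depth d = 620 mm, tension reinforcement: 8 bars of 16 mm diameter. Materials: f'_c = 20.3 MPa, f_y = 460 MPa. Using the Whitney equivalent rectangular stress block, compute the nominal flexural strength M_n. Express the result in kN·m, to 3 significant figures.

A_s = 8 × 201 = 1608 mm².
T = A_s f_y = 1608 × 460 = 739680 N = 739.68 kN.
From C = T: a = T/(0.85 f'_c b) = 739680/(0.85 × 20.3 × 225) = 190.52 mm.
M_n = T(d − a/2) = 739.68 kN × (620 − 95.26) mm = 388.14 kN·m.

M_n ≈ 388 kN·m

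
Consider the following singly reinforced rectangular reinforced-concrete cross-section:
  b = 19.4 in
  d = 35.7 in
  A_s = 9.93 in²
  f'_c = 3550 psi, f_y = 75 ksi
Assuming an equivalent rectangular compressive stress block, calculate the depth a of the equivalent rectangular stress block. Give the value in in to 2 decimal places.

a ≈ 12.72 in

T = A_s f_y = 9.93 × 75 = 744.75 kips.
a = T/(0.85 f'_c b) = 744.75/(0.85 × 3.55 × 19.4) = 12.72 in.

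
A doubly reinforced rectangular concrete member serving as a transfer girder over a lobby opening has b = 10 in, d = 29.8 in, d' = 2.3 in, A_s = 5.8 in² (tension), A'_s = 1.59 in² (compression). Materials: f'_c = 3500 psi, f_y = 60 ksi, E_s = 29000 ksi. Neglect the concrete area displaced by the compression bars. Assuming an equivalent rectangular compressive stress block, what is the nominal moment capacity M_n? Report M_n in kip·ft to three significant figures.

M_n ≈ 757 kip·ft

Assume both steels yield.
a = (A_s − A'_s) f_y/(0.85 f'_c b) = (5.8 − 1.59) × 60/(0.85 × 3.5 × 10) = 8.491 in.
c = a/β₁ = 8.491/0.85 = 9.989 in; ε'_s = 0.003(c − d')/c = 0.0023 ≥ ε_y = 0.0021, so the compression steel yields.
M_n = (A_s − A'_s) f_y (d − a/2) + A'_s f_y (d − d') = 252.6 × (29.8 − 4.2455) + 95.4 × (29.8 − 2.3) = 6455.1 + 2623.5 = 9078.6 kip·in = 9078.6/12 = 756.55 kip·ft.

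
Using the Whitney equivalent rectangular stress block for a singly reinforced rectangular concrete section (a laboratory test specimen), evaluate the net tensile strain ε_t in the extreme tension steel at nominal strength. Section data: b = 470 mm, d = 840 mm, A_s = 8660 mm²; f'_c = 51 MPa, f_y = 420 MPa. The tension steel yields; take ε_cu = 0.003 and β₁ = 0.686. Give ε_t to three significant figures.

a = A_s f_y/(0.85 f'_c b) = 178.52 mm.
β₁ = 0.686, so c = a/β₁ = 178.52/0.686 = 260.23 mm.
From the linear strain diagram with ε_cu = 0.003: ε_t = 0.003 (d − c)/c = 0.003 × (840 − 260.23)/260.23 = 0.00668.
Since ε_t ≥ 0.005, the section is tension-controlled.

ε_t ≈ 0.00668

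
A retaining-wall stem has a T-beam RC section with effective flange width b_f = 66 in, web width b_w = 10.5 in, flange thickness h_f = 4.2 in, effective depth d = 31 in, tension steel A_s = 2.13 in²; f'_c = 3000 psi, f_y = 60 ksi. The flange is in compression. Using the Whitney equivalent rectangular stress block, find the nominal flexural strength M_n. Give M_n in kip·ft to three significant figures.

Tension: T = A_s f_y = 2.13 × 60 = 127.8 kips.
Try a within the flange: a = T/(0.85 f'_c b_f) = 127.8/(0.85 × 3 × 66) = 0.759 in.
Since a = 0.759 ≤ h_f = 4.2 in, the stress block lies entirely in the flange; analyse as a rectangular beam of width b_f.
M_n = T(d − a/2) = 127.8 × (31 − 0.3795) = 3913.3 kip·in.
M_n = 3913.3/12 = 326.11 kip·ft.

M_n ≈ 326 kip·ft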